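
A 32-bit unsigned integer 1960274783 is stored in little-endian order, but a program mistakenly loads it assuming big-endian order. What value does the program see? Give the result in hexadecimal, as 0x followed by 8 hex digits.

1960274783 in 32-bit hexadecimal is 0x74D76B5F.
Stored little-endian, the bytes at ascending addresses are 5F 6B D7 74.
Read back as big-endian, the last byte is least significant, giving 0x5F6BD774.

0x5F6BD774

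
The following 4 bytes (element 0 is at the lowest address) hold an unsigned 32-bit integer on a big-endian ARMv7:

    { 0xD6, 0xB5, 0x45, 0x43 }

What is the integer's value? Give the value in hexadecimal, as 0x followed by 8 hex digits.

0xD6B54543

In big-endian order the high byte comes first in memory.
The bytes are already most-significant first: 0xD6B54543.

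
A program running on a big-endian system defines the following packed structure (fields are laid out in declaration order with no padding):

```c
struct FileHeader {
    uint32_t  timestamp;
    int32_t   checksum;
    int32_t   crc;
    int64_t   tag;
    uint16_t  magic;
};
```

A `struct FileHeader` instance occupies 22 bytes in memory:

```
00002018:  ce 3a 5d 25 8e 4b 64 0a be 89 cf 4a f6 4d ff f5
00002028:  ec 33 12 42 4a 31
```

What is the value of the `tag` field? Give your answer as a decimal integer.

-698620935477718462

`tag` follows `timestamp` (4 B), `checksum` (4 B), `crc` (4 B), so it starts at offset 4 + 4 + 4 = 12 and occupies 8 bytes.
Bytes at offsets 12..19: F6 4D FF F5 EC 33 12 42.
Big-endian stores the most-significant byte at the lowest address.
The bytes are already most-significant first: 0xF64DFFF5EC331242.
Top bit is set, so as a signed 64-bit value this is 0xF64DFFF5EC331242 − 2^64 = -698620935477718462.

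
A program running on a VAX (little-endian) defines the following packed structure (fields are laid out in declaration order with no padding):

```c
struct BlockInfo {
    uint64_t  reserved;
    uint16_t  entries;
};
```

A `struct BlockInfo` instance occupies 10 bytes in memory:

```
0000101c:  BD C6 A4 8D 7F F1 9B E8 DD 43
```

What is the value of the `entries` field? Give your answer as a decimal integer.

`entries` follows `reserved` (8 bytes), so it starts at byte offset 8 and occupies 2 bytes.
Bytes at offsets 8..9: DD 43.
In little-endian order the low byte comes first in memory.
Reassemble most-significant byte first: 43 DD → 0x43DD.
0x43DD = 17373.

17373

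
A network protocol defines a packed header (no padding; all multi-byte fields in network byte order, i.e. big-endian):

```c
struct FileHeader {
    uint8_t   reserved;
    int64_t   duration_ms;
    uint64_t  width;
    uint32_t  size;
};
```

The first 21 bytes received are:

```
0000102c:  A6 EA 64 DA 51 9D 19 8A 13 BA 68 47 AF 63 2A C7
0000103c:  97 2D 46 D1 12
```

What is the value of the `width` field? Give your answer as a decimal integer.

`width` follows `reserved` (1 B), `duration_ms` (8 B), so it starts at offset 1 + 8 = 9 and occupies 8 bytes.
Bytes at offsets 9..16: BA 68 47 AF 63 2A C7 97.
Big-endian stores the most-significant byte at the lowest address.
The bytes are already most-significant first: 0xBA6847AF632AC797.
0xBA6847AF632AC797 = 13432064707241101207.

13432064707241101207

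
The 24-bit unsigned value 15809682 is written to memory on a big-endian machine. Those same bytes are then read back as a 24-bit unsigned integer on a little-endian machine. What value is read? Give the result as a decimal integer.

9583857

15809682 in 24-bit hexadecimal is 0xF13C92.
Stored big-endian, the bytes at ascending addresses are F1 3C 92.
Read back as little-endian, the first byte is least significant, giving 0x923CF1.
0x923CF1 = 9583857.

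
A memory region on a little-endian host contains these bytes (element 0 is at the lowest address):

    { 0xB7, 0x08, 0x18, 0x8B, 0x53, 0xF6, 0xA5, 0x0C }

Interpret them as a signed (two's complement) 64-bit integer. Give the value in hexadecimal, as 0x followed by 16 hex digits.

In little-endian order the low byte comes first in memory.
Reassemble most-significant byte first: 0C A5 F6 53 8B 18 08 B7 → 0x0CA5F6538B1808B7.

0x0CA5F6538B1808B7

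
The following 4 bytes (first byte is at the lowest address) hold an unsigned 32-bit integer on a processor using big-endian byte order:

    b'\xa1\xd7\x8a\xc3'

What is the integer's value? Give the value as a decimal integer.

2715257539

Big-endian stores the most-significant byte at the lowest address.
The bytes are already most-significant first: 0xA1D78AC3.
0xA1D78AC3 = 2715257539.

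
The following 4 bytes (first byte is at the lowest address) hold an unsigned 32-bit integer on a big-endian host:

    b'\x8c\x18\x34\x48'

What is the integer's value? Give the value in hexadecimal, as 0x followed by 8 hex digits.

0x8C183448

Big-endian stores the most-significant byte at the lowest address.
The bytes are already most-significant first: 0x8C183448.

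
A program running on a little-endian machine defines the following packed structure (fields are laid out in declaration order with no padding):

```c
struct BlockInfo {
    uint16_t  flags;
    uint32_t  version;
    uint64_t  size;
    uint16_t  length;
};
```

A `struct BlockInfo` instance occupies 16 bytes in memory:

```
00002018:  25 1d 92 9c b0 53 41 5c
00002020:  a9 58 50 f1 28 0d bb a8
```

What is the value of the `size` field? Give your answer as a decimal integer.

`size` follows `flags` (2 B), `version` (4 B), so it starts at offset 2 + 4 = 6 and occupies 8 bytes.
Bytes at offsets 6..13: 41 5C A9 58 50 F1 28 0D.
Little-endian stores the least-significant byte at the lowest address.
Reassemble most-significant byte first: 0D 28 F1 50 58 A9 5C 41 → 0x0D28F15058A95C41.
0x0D28F15058A95C41 = 948273048948661313.

948273048948661313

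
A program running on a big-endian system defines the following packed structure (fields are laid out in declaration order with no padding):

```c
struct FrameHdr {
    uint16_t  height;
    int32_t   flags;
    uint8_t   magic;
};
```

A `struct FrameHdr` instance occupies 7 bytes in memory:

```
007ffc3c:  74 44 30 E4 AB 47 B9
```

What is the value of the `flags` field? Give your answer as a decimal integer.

`flags` follows `height` (2 bytes), so it starts at byte offset 2 and occupies 4 bytes.
Bytes at offsets 2..5: 30 E4 AB 47.
Big-endian stores the most-significant byte at the lowest address.
The bytes are already most-significant first: 0x30E4AB47.
0x30E4AB47 = 820292423.

820292423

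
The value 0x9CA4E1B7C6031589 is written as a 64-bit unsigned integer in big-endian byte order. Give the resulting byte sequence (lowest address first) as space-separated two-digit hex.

Split into bytes (most-significant first): 9C A4 E1 B7 C6 03 15 89.
In big-endian order the high byte comes first in memory.
So the memory order matches the most-significant-first order: 9C A4 E1 B7 C6 03 15 89.

9C A4 E1 B7 C6 03 15 89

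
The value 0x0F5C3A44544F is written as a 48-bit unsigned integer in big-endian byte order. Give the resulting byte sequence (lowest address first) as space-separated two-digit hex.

Split into bytes (most-significant first): 0F 5C 3A 44 54 4F.
Big-endian stores the most-significant byte at the lowest address.
So the memory order matches the most-significant-first order: 0F 5C 3A 44 54 4F.

0F 5C 3A 44 54 4F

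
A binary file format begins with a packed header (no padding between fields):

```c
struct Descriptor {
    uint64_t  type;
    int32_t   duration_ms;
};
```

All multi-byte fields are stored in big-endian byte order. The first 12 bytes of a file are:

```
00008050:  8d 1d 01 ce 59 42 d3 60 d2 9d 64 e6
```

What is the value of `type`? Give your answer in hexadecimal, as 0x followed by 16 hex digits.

0x8D1D01CE5942D360

`type` is the first field, at byte offset 0, occupying 8 bytes.
Bytes at offsets 0..7: 8D 1D 01 CE 59 42 D3 60.
In big-endian order the high byte comes first in memory.
The bytes are already most-significant first: 0x8D1D01CE5942D360.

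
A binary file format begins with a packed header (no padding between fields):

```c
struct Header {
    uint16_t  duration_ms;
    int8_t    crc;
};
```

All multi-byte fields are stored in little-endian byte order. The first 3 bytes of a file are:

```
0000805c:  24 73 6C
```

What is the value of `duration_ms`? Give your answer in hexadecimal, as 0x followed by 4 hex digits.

0x7324

`duration_ms` is the first field, at byte offset 0, occupying 2 bytes.
Bytes at offsets 0..1: 24 73.
In little-endian order the low byte comes first in memory.
Reassemble most-significant byte first: 73 24 → 0x7324.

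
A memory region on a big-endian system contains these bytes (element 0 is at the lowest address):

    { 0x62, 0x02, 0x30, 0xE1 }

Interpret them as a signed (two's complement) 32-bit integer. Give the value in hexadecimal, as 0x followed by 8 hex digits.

Big-endian stores the most-significant byte at the lowest address.
The bytes are already most-significant first: 0x620230E1.

0x620230E1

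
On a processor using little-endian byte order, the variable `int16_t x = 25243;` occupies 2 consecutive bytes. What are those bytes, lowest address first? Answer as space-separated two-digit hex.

9B 62

25243 in hexadecimal, padded to 16 bits, is 0x629B.
Split into bytes (most-significant first): 62 9B.
Little-endian: lowest address holds the least-significant byte.
So at ascending addresses the bytes are 9B 62.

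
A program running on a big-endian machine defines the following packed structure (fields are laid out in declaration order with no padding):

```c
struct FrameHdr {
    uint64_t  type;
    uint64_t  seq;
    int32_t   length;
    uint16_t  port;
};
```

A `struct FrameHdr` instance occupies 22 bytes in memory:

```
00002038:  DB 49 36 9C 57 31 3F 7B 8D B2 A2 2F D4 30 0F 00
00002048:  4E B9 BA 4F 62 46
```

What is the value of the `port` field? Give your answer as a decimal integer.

`port` follows `type` (8 B), `seq` (8 B), `length` (4 B), so it starts at offset 8 + 8 + 4 = 20 and occupies 2 bytes.
Bytes at offsets 20..21: 62 46.
Big-endian: lowest address holds the most-significant byte.
The bytes are already most-significant first: 0x6246.
0x6246 = 25158.

25158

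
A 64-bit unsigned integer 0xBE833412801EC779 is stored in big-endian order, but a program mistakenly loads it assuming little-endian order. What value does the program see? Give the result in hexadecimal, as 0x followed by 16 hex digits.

Stored big-endian, the bytes at ascending addresses are BE 83 34 12 80 1E C7 79.
Read back as little-endian, the first byte is least significant, giving 0x79C71E80123483BE.

0x79C71E80123483BE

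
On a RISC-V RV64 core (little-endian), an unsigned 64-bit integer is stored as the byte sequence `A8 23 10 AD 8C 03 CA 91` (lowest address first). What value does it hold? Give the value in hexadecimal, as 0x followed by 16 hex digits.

0x91CA038CAD1023A8

In little-endian order the low byte comes first in memory.
Reassemble most-significant byte first: 91 CA 03 8C AD 10 23 A8 → 0x91CA038CAD1023A8.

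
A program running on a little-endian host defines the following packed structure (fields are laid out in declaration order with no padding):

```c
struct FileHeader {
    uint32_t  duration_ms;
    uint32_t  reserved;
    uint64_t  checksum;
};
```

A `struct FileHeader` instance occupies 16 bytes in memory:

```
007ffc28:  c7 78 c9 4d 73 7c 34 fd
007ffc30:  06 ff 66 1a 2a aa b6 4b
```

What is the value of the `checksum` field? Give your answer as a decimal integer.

`checksum` follows `duration_ms` (4 B), `reserved` (4 B), so it starts at offset 4 + 4 = 8 and occupies 8 bytes.
Bytes at offsets 8..15: 06 FF 66 1A 2A AA B6 4B.
Little-endian: lowest address holds the least-significant byte.
Reassemble most-significant byte first: 4B B6 AA 2A 1A 66 FF 06 → 0x4BB6AA2A1A66FF06.
0x4BB6AA2A1A66FF06 = 5455735096414240518.

5455735096414240518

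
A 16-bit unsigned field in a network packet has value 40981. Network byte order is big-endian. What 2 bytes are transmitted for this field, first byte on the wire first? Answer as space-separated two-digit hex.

40981 in hexadecimal, padded to 16 bits, is 0xA015.
Split into bytes (most-significant first): A0 15.
In big-endian order the high byte comes first in memory.
So the memory order matches the most-significant-first order: A0 15.

A0 15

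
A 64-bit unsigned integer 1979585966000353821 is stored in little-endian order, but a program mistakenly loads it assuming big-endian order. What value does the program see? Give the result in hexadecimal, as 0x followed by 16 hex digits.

1979585966000353821 in 64-bit hexadecimal is 0x1B78E6F2A1CCB21D.
Stored little-endian, the bytes at ascending addresses are 1D B2 CC A1 F2 E6 78 1B.
Read back as big-endian, the last byte is least significant, giving 0x1DB2CCA1F2E6781B.

0x1DB2CCA1F2E6781B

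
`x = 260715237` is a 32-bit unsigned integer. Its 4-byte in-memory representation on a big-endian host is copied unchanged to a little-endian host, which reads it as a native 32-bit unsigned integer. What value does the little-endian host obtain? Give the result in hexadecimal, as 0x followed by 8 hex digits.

0xE5328A0F

260715237 in 32-bit hexadecimal is 0x0F8A32E5.
Stored big-endian, the bytes at ascending addresses are 0F 8A 32 E5.
Read back as little-endian, the first byte is least significant, giving 0xE5328A0F.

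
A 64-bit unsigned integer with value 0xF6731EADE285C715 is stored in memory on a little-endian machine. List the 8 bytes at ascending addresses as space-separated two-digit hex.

15 C7 85 E2 AD 1E 73 F6

Split into bytes (most-significant first): F6 73 1E AD E2 85 C7 15.
Little-endian stores the least-significant byte at the lowest address.
So at ascending addresses the bytes are 15 C7 85 E2 AD 1E 73 F6.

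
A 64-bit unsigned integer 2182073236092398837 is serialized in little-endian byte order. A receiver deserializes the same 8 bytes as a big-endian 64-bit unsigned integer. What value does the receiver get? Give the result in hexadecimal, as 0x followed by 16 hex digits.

0xF5AC2C0F0C48481E

2182073236092398837 in 64-bit hexadecimal is 0x1E48480C0F2CACF5.
Stored little-endian, the bytes at ascending addresses are F5 AC 2C 0F 0C 48 48 1E.
Read back as big-endian, the last byte is least significant, giving 0xF5AC2C0F0C48481E.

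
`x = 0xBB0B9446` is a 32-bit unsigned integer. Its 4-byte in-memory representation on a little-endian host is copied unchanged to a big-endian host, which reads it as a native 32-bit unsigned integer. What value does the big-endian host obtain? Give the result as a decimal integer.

Stored little-endian, the bytes at ascending addresses are 46 94 0B BB.
Read back as big-endian, the last byte is least significant, giving 0x46940BBB.
0x46940BBB = 1184107451.

1184107451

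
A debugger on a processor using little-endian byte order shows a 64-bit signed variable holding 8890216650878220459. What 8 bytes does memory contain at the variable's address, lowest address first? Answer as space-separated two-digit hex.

8890216650878220459 in hexadecimal, padded to 64 bits, is 0x7B6064F10BDBF8AB.
Split into bytes (most-significant first): 7B 60 64 F1 0B DB F8 AB.
Little-endian stores the least-significant byte at the lowest address.
So at ascending addresses the bytes are AB F8 DB 0B F1 64 60 7B.

AB F8 DB 0B F1 64 60 7B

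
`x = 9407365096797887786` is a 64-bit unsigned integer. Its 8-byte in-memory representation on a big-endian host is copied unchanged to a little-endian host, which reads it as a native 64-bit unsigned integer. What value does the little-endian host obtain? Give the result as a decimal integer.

3088637648498888066

9407365096797887786 in 64-bit hexadecimal is 0x828DACB6930BDD2A.
Stored big-endian, the bytes at ascending addresses are 82 8D AC B6 93 0B DD 2A.
Read back as little-endian, the first byte is least significant, giving 0x2ADD0B93B6AC8D82.
0x2ADD0B93B6AC8D82 = 3088637648498888066.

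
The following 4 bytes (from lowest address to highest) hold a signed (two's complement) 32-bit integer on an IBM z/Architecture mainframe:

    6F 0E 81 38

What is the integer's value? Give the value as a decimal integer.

Big-endian: lowest address holds the most-significant byte.
The bytes are already most-significant first: 0x6F0E8138.
0x6F0E8138 = 1863221560.

1863221560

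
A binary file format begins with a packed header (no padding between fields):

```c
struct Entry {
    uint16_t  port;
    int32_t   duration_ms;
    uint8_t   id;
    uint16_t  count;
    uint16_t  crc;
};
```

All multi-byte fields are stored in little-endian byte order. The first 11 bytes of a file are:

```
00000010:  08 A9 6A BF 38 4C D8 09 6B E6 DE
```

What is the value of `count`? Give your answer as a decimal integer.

`count` follows `port` (2 B), `duration_ms` (4 B), `id` (1 B), so it starts at offset 2 + 4 + 1 = 7 and occupies 2 bytes.
Bytes at offsets 7..8: 09 6B.
In little-endian order the low byte comes first in memory.
Reassemble most-significant byte first: 6B 09 → 0x6B09.
0x6B09 = 27401.

27401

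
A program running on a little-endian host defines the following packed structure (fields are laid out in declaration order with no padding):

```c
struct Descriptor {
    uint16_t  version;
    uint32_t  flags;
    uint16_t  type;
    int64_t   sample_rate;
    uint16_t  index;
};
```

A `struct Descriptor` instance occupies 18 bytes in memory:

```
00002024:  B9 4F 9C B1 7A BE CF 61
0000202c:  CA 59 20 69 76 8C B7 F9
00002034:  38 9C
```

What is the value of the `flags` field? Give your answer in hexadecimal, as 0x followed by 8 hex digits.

0xBE7AB19C

`flags` follows `version` (2 bytes), so it starts at byte offset 2 and occupies 4 bytes.
Bytes at offsets 2..5: 9C B1 7A BE.
Little-endian stores the least-significant byte at the lowest address.
Reassemble most-significant byte first: BE 7A B1 9C → 0xBE7AB19C.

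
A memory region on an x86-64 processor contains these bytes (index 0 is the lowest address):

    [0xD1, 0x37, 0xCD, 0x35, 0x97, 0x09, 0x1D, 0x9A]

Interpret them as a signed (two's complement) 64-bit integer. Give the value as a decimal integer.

Little-endian: lowest address holds the least-significant byte.
Reassemble most-significant byte first: 9A 1D 09 97 35 CD 37 D1 → 0x9A1D099735CD37D1.
Top bit is set, so as a signed 64-bit value this is 0x9A1D099735CD37D1 − 2^64 = -7341701272496687151.

-7341701272496687151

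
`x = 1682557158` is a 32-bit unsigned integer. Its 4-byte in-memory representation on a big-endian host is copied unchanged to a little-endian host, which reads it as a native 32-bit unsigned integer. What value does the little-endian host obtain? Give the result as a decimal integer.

3871885668

1682557158 in 32-bit hexadecimal is 0x6449C8E6.
Stored big-endian, the bytes at ascending addresses are 64 49 C8 E6.
Read back as little-endian, the first byte is least significant, giving 0xE6C84964.
0xE6C84964 = 3871885668.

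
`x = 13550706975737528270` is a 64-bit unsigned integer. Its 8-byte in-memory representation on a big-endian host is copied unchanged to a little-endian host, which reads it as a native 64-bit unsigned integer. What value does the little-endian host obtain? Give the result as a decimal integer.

13550706975737528270 in 64-bit hexadecimal is 0xBC0DC833203E3FCE.
Stored big-endian, the bytes at ascending addresses are BC 0D C8 33 20 3E 3F CE.
Read back as little-endian, the first byte is least significant, giving 0xCE3F3E2033C80DBC.
0xCE3F3E2033C80DBC = 14861665603374550460.

14861665603374550460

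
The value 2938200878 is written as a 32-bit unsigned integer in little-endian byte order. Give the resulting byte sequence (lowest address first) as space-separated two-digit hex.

2938200878 in hexadecimal, padded to 32 bits, is 0xAF21632E.
Split into bytes (most-significant first): AF 21 63 2E.
In little-endian order the low byte comes first in memory.
So at ascending addresses the bytes are 2E 63 21 AF.

2E 63 21 AF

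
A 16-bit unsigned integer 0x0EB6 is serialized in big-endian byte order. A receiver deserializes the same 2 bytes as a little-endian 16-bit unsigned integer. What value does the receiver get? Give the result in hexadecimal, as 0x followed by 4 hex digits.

Stored big-endian, the bytes at ascending addresses are 0E B6.
Read back as little-endian, the first byte is least significant, giving 0xB60E.

0xB60E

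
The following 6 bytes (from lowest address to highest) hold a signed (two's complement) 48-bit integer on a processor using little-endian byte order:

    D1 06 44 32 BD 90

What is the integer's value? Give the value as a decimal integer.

Little-endian: lowest address holds the least-significant byte.
Reassemble most-significant byte first: 90 BD 32 44 06 D1 → 0x90BD324406D1.
Top bit is set, so as a signed 48-bit value this is 0x90BD324406D1 − 2^48 = -122332710172975.

-122332710172975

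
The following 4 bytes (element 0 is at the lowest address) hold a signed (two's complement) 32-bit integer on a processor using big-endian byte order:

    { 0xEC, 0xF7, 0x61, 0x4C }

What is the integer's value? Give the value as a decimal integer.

-319332020

Big-endian stores the most-significant byte at the lowest address.
The bytes are already most-significant first: 0xECF7614C.
Top bit is set, so as a signed 32-bit value this is 0xECF7614C − 2^32 = -319332020.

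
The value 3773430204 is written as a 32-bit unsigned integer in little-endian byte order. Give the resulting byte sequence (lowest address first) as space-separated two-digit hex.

3773430204 in hexadecimal, padded to 32 bits, is 0xE0E9F9BC.
Split into bytes (most-significant first): E0 E9 F9 BC.
Little-endian stores the least-significant byte at the lowest address.
So at ascending addresses the bytes are BC F9 E9 E0.

BC F9 E9 E0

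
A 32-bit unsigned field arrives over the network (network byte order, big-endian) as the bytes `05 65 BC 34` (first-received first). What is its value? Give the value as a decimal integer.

In big-endian order the high byte comes first in memory.
The bytes are already most-significant first: 0x0565BC34.
0x0565BC34 = 90553396.

90553396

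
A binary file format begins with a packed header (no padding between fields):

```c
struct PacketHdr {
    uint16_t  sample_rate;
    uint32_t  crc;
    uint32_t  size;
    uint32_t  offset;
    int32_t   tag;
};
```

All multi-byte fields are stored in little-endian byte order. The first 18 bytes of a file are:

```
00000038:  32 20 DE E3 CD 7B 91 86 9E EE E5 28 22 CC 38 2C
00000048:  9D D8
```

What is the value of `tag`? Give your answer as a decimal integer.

`tag` follows `sample_rate` (2 B), `crc` (4 B), `size` (4 B), `offset` (4 B), so it starts at offset 2 + 4 + 4 + 4 = 14 and occupies 4 bytes.
Bytes at offsets 14..17: 38 2C 9D D8.
Little-endian: lowest address holds the least-significant byte.
Reassemble most-significant byte first: D8 9D 2C 38 → 0xD89D2C38.
Top bit is set, so as a signed 32-bit value this is 0xD89D2C38 − 2^32 = -660788168.

-660788168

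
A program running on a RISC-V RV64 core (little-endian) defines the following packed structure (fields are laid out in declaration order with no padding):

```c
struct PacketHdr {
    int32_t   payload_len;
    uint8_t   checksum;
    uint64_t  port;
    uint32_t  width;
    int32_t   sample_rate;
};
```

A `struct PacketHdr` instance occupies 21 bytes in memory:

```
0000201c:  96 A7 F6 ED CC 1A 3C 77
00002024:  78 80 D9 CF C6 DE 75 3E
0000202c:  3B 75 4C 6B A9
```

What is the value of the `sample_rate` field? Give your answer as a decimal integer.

`sample_rate` follows `payload_len` (4 B), `checksum` (1 B), `port` (8 B), `width` (4 B), so it starts at offset 4 + 1 + 8 + 4 = 17 and occupies 4 bytes.
Bytes at offsets 17..20: 75 4C 6B A9.
Little-endian: lowest address holds the least-significant byte.
Reassemble most-significant byte first: A9 6B 4C 75 → 0xA96B4C75.
Top bit is set, so as a signed 32-bit value this is 0xA96B4C75 − 2^32 = -1452585867.

-1452585867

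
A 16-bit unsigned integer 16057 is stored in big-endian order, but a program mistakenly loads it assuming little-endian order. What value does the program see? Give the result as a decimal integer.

16057 in 16-bit hexadecimal is 0x3EB9.
Stored big-endian, the bytes at ascending addresses are 3E B9.
Read back as little-endian, the first byte is least significant, giving 0xB93E.
0xB93E = 47422.

47422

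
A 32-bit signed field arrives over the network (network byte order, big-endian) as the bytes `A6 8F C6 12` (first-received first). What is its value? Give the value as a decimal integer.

In big-endian order the high byte comes first in memory.
The bytes are already most-significant first: 0xA68FC612.
Top bit is set, so as a signed 32-bit value this is 0xA68FC612 − 2^32 = -1500527086.

-1500527086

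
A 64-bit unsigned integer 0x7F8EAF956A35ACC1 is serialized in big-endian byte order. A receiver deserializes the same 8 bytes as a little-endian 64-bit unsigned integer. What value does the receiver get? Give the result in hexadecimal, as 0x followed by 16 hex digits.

0xC1AC356A95AF8E7F

Stored big-endian, the bytes at ascending addresses are 7F 8E AF 95 6A 35 AC C1.
Read back as little-endian, the first byte is least significant, giving 0xC1AC356A95AF8E7F.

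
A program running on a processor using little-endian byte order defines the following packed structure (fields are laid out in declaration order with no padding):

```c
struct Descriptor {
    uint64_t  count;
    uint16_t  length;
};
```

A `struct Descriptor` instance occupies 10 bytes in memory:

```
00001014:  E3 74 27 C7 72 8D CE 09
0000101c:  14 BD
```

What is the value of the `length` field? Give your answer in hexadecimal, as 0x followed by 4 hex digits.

0xBD14

`length` follows `count` (8 bytes), so it starts at byte offset 8 and occupies 2 bytes.
Bytes at offsets 8..9: 14 BD.
In little-endian order the low byte comes first in memory.
Reassemble most-significant byte first: BD 14 → 0xBD14.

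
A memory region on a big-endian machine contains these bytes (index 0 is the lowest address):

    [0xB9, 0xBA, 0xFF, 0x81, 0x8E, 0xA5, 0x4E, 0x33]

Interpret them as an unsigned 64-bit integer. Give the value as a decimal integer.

Big-endian: lowest address holds the most-significant byte.
The bytes are already most-significant first: 0xB9BAFF818EA54E33.
0xB9BAFF818EA54E33 = 13383290174593912371.

13383290174593912371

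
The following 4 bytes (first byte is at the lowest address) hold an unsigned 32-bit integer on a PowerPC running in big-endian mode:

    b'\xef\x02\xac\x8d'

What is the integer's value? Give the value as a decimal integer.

In big-endian order the high byte comes first in memory.
The bytes are already most-significant first: 0xEF02AC8D.
0xEF02AC8D = 4009929869.

4009929869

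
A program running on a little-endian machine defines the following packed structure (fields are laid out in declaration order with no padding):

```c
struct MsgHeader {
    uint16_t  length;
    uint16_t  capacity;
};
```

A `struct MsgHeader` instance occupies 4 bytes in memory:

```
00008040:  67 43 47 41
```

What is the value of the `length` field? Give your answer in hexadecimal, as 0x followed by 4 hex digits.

0x4367

`length` is the first field, at byte offset 0, occupying 2 bytes.
Bytes at offsets 0..1: 67 43.
Little-endian: lowest address holds the least-significant byte.
Reassemble most-significant byte first: 43 67 → 0x4367.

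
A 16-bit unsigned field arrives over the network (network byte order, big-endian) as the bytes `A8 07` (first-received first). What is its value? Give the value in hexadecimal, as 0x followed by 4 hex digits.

0xA807

Big-endian stores the most-significant byte at the lowest address.
The bytes are already most-significant first: 0xA807.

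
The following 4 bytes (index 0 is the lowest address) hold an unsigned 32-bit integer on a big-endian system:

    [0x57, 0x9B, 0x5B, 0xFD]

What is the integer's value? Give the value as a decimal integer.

Big-endian stores the most-significant byte at the lowest address.
The bytes are already most-significant first: 0x579B5BFD.
0x579B5BFD = 1469799421.

1469799421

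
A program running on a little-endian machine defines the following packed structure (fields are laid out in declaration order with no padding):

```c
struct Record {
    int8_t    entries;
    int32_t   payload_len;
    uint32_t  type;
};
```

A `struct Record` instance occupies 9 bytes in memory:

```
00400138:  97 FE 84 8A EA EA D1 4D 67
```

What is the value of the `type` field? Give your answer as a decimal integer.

`type` follows `entries` (1 B), `payload_len` (4 B), so it starts at offset 1 + 4 = 5 and occupies 4 bytes.
Bytes at offsets 5..8: EA D1 4D 67.
In little-endian order the low byte comes first in memory.
Reassemble most-significant byte first: 67 4D D1 EA → 0x674DD1EA.
0x674DD1EA = 1733153258.

1733153258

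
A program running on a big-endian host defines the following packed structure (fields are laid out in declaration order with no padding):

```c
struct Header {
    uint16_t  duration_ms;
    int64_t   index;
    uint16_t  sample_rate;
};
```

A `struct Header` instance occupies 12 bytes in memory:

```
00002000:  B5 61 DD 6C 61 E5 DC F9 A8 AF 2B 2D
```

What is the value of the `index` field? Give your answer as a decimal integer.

`index` follows `duration_ms` (2 bytes), so it starts at byte offset 2 and occupies 8 bytes.
Bytes at offsets 2..9: DD 6C 61 E5 DC F9 A8 AF.
In big-endian order the high byte comes first in memory.
The bytes are already most-significant first: 0xDD6C61E5DCF9A8AF.
Top bit is set, so as a signed 64-bit value this is 0xDD6C61E5DCF9A8AF − 2^64 = -2491508853959972689.

-2491508853959972689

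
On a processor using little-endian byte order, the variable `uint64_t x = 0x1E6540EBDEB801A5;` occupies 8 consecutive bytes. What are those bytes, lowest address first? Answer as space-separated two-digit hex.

Split into bytes (most-significant first): 1E 65 40 EB DE B8 01 A5.
In little-endian order the low byte comes first in memory.
So at ascending addresses the bytes are A5 01 B8 DE EB 40 65 1E.

A5 01 B8 DE EB 40 65 1E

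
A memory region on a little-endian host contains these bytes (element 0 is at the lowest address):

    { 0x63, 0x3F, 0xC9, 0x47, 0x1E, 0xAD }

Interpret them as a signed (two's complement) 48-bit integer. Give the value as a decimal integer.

Little-endian: lowest address holds the least-significant byte.
Reassemble most-significant byte first: AD 1E 47 C9 3F 63 → 0xAD1E47C93F63.
Top bit is set, so as a signed 48-bit value this is 0xAD1E47C93F63 − 2^48 = -91129411715229.

-91129411715229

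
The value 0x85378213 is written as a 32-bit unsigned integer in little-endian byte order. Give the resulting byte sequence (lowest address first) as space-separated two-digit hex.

Split into bytes (most-significant first): 85 37 82 13.
In little-endian order the low byte comes first in memory.
So at ascending addresses the bytes are 13 82 37 85.

13 82 37 85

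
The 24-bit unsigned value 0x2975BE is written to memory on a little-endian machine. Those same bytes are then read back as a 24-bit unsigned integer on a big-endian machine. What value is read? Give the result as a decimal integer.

Stored little-endian, the bytes at ascending addresses are BE 75 29.
Read back as big-endian, the last byte is least significant, giving 0xBE7529.
0xBE7529 = 12481833.

12481833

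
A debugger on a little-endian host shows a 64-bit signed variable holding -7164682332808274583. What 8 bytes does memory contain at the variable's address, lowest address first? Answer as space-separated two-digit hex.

69 1D 72 E0 60 EF 91 9C

Two's complement of -7164682332808274583 in 64 bits: 7164682332808274583 = 0x636E109F1F8DE297; invert → 0x9C91EF60E0721D68; add 1 → 0x9C91EF60E0721D69.
Split into bytes (most-significant first): 9C 91 EF 60 E0 72 1D 69.
In little-endian order the low byte comes first in memory.
So at ascending addresses the bytes are 69 1D 72 E0 60 EF 91 9C.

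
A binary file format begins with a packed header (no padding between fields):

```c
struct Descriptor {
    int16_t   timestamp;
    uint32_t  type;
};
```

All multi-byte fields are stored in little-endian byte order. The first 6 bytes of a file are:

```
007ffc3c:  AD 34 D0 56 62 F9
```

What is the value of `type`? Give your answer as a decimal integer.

4183971536

`type` follows `timestamp` (2 bytes), so it starts at byte offset 2 and occupies 4 bytes.
Bytes at offsets 2..5: D0 56 62 F9.
Little-endian: lowest address holds the least-significant byte.
Reassemble most-significant byte first: F9 62 56 D0 → 0xF96256D0.
0xF96256D0 = 4183971536.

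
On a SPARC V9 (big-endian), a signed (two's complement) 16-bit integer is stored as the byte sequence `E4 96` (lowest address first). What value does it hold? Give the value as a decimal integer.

Big-endian: lowest address holds the most-significant byte.
The bytes are already most-significant first: 0xE496.
Top bit is set, so as a signed 16-bit value this is 0xE496 − 2^16 = -7018.

-7018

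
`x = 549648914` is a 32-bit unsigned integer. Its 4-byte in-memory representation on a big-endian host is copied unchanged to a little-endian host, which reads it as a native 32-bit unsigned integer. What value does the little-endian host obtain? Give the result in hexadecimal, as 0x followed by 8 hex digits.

549648914 in 32-bit hexadecimal is 0x20C2FA12.
Stored big-endian, the bytes at ascending addresses are 20 C2 FA 12.
Read back as little-endian, the first byte is least significant, giving 0x12FAC220.

0x12FAC220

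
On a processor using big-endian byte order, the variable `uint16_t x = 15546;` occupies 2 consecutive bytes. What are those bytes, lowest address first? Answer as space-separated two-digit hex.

15546 in hexadecimal, padded to 16 bits, is 0x3CBA.
Split into bytes (most-significant first): 3C BA.
In big-endian order the high byte comes first in memory.
So the memory order matches the most-significant-first order: 3C BA.

3C BA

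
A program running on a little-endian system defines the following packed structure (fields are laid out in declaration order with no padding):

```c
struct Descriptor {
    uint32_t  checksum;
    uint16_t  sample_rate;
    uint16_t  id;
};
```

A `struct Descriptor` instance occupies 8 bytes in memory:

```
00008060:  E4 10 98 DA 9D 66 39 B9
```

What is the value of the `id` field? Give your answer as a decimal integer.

47417

`id` follows `checksum` (4 B), `sample_rate` (2 B), so it starts at offset 4 + 2 = 6 and occupies 2 bytes.
Bytes at offsets 6..7: 39 B9.
In little-endian order the low byte comes first in memory.
Reassemble most-significant byte first: B9 39 → 0xB939.
0xB939 = 47417.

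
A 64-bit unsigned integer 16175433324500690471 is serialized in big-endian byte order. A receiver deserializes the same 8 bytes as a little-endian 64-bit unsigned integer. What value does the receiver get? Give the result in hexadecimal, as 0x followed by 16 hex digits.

0x2726E152E8AE7AE0

16175433324500690471 in 64-bit hexadecimal is 0xE07AAEE852E12627.
Stored big-endian, the bytes at ascending addresses are E0 7A AE E8 52 E1 26 27.
Read back as little-endian, the first byte is least significant, giving 0x2726E152E8AE7AE0.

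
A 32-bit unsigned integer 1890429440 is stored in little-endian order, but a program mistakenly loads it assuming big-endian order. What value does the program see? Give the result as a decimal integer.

1890429440 in 32-bit hexadecimal is 0x70ADAA00.
Stored little-endian, the bytes at ascending addresses are 00 AA AD 70.
Read back as big-endian, the last byte is least significant, giving 0x00AAAD70.
0x00AAAD70 = 11185520.

11185520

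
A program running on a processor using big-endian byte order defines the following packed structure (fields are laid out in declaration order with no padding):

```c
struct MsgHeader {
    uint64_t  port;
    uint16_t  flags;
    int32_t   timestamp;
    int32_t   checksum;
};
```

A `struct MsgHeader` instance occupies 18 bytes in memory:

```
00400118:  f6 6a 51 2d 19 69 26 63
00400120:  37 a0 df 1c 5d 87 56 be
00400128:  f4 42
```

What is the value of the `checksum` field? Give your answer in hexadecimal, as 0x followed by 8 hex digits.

`checksum` follows `port` (8 B), `flags` (2 B), `timestamp` (4 B), so it starts at offset 8 + 2 + 4 = 14 and occupies 4 bytes.
Bytes at offsets 14..17: 56 BE F4 42.
Big-endian: lowest address holds the most-significant byte.
The bytes are already most-significant first: 0x56BEF442.

0x56BEF442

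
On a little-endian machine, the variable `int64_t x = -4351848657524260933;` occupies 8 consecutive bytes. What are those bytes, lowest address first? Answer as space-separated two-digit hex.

BB 7F 01 FC B3 20 9B C3

Two's complement of -4351848657524260933 in 64 bits: 4351848657524260933 = 0x3C64DF4C03FE8045; invert → 0xC39B20B3FC017FBA; add 1 → 0xC39B20B3FC017FBB.
Split into bytes (most-significant first): C3 9B 20 B3 FC 01 7F BB.
Little-endian stores the least-significant byte at the lowest address.
So at ascending addresses the bytes are BB 7F 01 FC B3 20 9B C3.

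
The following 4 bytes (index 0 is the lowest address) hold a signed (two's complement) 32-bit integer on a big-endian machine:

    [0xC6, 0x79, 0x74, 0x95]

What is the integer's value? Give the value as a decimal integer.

Big-endian: lowest address holds the most-significant byte.
The bytes are already most-significant first: 0xC6797495.
Top bit is set, so as a signed 32-bit value this is 0xC6797495 − 2^32 = -965118827.

-965118827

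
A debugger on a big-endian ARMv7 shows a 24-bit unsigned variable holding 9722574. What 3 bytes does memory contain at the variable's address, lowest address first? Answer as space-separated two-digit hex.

9722574 in hexadecimal, padded to 24 bits, is 0x945ACE.
Split into bytes (most-significant first): 94 5A CE.
Big-endian stores the most-significant byte at the lowest address.
So the memory order matches the most-significant-first order: 94 5A CE.

94 5A CE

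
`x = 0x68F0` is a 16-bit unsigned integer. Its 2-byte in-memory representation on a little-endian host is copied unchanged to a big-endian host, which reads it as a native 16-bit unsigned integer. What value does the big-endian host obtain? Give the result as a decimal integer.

61544

Stored little-endian, the bytes at ascending addresses are F0 68.
Read back as big-endian, the last byte is least significant, giving 0xF068.
0xF068 = 61544.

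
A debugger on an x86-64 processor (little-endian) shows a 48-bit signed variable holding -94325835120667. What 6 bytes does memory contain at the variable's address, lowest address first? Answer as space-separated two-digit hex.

Two's complement of -94325835120667 in 48 bits: 94325835120667 = 0x55C9F1E5401B; invert → 0xAA360E1ABFE4; add 1 → 0xAA360E1ABFE5.
Split into bytes (most-significant first): AA 36 0E 1A BF E5.
Little-endian: lowest address holds the least-significant byte.
So at ascending addresses the bytes are E5 BF 1A 0E 36 AA.

E5 BF 1A 0E 36 AA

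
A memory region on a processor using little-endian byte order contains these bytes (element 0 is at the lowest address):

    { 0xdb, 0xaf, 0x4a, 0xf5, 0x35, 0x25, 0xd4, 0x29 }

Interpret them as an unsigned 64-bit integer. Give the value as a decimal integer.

3014074964296511451

In little-endian order the low byte comes first in memory.
Reassemble most-significant byte first: 29 D4 25 35 F5 4A AF DB → 0x29D42535F54AAFDB.
0x29D42535F54AAFDB = 3014074964296511451.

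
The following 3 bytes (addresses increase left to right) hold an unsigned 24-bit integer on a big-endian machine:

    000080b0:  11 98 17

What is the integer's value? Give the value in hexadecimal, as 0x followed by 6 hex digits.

0x119817

Big-endian stores the most-significant byte at the lowest address.
The bytes are already most-significant first: 0x119817.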